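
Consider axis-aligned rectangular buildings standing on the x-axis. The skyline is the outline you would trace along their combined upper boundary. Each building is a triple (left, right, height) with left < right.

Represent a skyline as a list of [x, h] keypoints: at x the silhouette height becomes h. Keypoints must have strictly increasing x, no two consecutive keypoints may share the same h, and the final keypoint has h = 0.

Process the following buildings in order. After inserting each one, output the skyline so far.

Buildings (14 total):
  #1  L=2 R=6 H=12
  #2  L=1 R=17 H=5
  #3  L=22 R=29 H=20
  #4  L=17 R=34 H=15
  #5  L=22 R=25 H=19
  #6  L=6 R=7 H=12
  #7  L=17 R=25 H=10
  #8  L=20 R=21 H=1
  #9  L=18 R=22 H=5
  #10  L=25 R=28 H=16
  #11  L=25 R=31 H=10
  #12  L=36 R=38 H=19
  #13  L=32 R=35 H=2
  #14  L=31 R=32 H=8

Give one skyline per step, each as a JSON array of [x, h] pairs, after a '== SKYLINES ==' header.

== SKYLINES ==
[[2,12],[6,0]]
[[1,5],[2,12],[6,5],[17,0]]
[[1,5],[2,12],[6,5],[17,0],[22,20],[29,0]]
[[1,5],[2,12],[6,5],[17,15],[22,20],[29,15],[34,0]]
[[1,5],[2,12],[6,5],[17,15],[22,20],[29,15],[34,0]]
[[1,5],[2,12],[7,5],[17,15],[22,20],[29,15],[34,0]]
[[1,5],[2,12],[7,5],[17,15],[22,20],[29,15],[34,0]]
[[1,5],[2,12],[7,5],[17,15],[22,20],[29,15],[34,0]]
[[1,5],[2,12],[7,5],[17,15],[22,20],[29,15],[34,0]]
[[1,5],[2,12],[7,5],[17,15],[22,20],[29,15],[34,0]]
[[1,5],[2,12],[7,5],[17,15],[22,20],[29,15],[34,0]]
[[1,5],[2,12],[7,5],[17,15],[22,20],[29,15],[34,0],[36,19],[38,0]]
[[1,5],[2,12],[7,5],[17,15],[22,20],[29,15],[34,2],[35,0],[36,19],[38,0]]
[[1,5],[2,12],[7,5],[17,15],[22,20],[29,15],[34,2],[35,0],[36,19],[38,0]]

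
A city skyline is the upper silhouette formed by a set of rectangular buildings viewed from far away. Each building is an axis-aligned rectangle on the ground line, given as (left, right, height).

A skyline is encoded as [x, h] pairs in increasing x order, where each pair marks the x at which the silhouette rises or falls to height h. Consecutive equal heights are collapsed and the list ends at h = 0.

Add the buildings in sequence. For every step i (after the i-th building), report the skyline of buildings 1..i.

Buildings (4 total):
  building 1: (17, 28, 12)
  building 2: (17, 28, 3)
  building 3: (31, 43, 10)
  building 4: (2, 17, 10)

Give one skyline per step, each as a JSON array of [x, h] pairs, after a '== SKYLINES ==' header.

== SKYLINES ==
[[17,12],[28,0]]
[[17,12],[28,0]]
[[17,12],[28,0],[31,10],[43,0]]
[[2,10],[17,12],[28,0],[31,10],[43,0]]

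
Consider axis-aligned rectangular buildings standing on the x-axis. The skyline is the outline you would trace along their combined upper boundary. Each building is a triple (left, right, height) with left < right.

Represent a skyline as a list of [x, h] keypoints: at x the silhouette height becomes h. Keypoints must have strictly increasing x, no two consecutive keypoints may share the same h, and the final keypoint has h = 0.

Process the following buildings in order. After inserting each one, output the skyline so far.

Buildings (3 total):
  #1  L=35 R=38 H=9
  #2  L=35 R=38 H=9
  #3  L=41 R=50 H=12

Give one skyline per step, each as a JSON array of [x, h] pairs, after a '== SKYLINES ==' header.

== SKYLINES ==
[[35,9],[38,0]]
[[35,9],[38,0]]
[[35,9],[38,0],[41,12],[50,0]]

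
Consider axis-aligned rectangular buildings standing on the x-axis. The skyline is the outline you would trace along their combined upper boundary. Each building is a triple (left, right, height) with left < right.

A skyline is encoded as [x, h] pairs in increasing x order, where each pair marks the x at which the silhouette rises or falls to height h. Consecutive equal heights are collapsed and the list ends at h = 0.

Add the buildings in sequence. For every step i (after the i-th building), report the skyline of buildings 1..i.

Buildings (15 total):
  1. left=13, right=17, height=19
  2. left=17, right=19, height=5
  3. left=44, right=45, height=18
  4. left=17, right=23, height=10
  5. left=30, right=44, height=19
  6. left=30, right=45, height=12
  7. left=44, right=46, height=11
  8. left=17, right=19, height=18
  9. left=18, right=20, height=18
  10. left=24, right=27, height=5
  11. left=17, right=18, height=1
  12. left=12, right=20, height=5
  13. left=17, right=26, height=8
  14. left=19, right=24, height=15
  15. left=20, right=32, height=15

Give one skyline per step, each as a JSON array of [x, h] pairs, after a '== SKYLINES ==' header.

== SKYLINES ==
[[13,19],[17,0]]
[[13,19],[17,5],[19,0]]
[[13,19],[17,5],[19,0],[44,18],[45,0]]
[[13,19],[17,10],[23,0],[44,18],[45,0]]
[[13,19],[17,10],[23,0],[30,19],[44,18],[45,0]]
[[13,19],[17,10],[23,0],[30,19],[44,18],[45,0]]
[[13,19],[17,10],[23,0],[30,19],[44,18],[45,11],[46,0]]
[[13,19],[17,18],[19,10],[23,0],[30,19],[44,18],[45,11],[46,0]]
[[13,19],[17,18],[20,10],[23,0],[30,19],[44,18],[45,11],[46,0]]
[[13,19],[17,18],[20,10],[23,0],[24,5],[27,0],[30,19],[44,18],[45,11],[46,0]]
[[13,19],[17,18],[20,10],[23,0],[24,5],[27,0],[30,19],[44,18],[45,11],[46,0]]
[[12,5],[13,19],[17,18],[20,10],[23,0],[24,5],[27,0],[30,19],[44,18],[45,11],[46,0]]
[[12,5],[13,19],[17,18],[20,10],[23,8],[26,5],[27,0],[30,19],[44,18],[45,11],[46,0]]
[[12,5],[13,19],[17,18],[20,15],[24,8],[26,5],[27,0],[30,19],[44,18],[45,11],[46,0]]
[[12,5],[13,19],[17,18],[20,15],[30,19],[44,18],[45,11],[46,0]]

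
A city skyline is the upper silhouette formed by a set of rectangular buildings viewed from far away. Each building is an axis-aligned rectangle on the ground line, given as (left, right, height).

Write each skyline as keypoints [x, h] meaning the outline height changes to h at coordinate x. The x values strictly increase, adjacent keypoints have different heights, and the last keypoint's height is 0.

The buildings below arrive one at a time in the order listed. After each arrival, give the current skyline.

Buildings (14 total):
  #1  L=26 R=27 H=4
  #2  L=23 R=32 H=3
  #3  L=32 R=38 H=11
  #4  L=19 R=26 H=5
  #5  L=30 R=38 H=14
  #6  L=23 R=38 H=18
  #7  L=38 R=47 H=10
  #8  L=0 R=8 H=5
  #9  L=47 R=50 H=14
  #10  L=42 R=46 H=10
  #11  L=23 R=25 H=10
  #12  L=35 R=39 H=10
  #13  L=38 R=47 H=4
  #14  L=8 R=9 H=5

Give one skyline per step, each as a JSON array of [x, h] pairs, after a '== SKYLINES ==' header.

== SKYLINES ==
[[26,4],[27,0]]
[[23,3],[26,4],[27,3],[32,0]]
[[23,3],[26,4],[27,3],[32,11],[38,0]]
[[19,5],[26,4],[27,3],[32,11],[38,0]]
[[19,5],[26,4],[27,3],[30,14],[38,0]]
[[19,5],[23,18],[38,0]]
[[19,5],[23,18],[38,10],[47,0]]
[[0,5],[8,0],[19,5],[23,18],[38,10],[47,0]]
[[0,5],[8,0],[19,5],[23,18],[38,10],[47,14],[50,0]]
[[0,5],[8,0],[19,5],[23,18],[38,10],[47,14],[50,0]]
[[0,5],[8,0],[19,5],[23,18],[38,10],[47,14],[50,0]]
[[0,5],[8,0],[19,5],[23,18],[38,10],[47,14],[50,0]]
[[0,5],[8,0],[19,5],[23,18],[38,10],[47,14],[50,0]]
[[0,5],[9,0],[19,5],[23,18],[38,10],[47,14],[50,0]]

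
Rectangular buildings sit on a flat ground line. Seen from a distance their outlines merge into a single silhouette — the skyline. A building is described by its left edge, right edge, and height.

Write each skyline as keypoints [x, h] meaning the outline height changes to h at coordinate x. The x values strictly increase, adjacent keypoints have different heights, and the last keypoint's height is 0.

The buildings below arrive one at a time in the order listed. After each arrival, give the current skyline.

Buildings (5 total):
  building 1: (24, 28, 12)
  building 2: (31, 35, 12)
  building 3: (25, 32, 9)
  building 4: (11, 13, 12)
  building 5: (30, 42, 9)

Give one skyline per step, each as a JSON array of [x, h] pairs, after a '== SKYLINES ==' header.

== SKYLINES ==
[[24,12],[28,0]]
[[24,12],[28,0],[31,12],[35,0]]
[[24,12],[28,9],[31,12],[35,0]]
[[11,12],[13,0],[24,12],[28,9],[31,12],[35,0]]
[[11,12],[13,0],[24,12],[28,9],[31,12],[35,9],[42,0]]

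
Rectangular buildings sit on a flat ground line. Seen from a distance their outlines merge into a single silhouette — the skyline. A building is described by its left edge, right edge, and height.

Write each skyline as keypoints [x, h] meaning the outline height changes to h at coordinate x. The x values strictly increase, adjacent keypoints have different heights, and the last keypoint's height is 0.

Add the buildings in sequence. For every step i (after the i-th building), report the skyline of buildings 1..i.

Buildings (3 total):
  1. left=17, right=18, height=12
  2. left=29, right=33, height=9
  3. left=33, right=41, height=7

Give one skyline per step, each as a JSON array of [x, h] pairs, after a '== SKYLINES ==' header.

== SKYLINES ==
[[17,12],[18,0]]
[[17,12],[18,0],[29,9],[33,0]]
[[17,12],[18,0],[29,9],[33,7],[41,0]]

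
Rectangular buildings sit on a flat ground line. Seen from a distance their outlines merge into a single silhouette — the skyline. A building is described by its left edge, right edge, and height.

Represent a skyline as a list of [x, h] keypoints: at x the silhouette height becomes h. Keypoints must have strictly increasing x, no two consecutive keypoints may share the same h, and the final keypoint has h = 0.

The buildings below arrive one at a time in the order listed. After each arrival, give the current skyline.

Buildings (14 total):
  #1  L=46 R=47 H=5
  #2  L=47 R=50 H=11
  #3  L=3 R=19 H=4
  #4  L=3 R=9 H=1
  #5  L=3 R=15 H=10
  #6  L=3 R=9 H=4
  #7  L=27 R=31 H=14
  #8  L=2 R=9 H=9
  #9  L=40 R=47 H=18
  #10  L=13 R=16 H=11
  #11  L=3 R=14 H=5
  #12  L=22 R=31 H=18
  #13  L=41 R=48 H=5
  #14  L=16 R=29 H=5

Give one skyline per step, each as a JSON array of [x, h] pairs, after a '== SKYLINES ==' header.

== SKYLINES ==
[[46,5],[47,0]]
[[46,5],[47,11],[50,0]]
[[3,4],[19,0],[46,5],[47,11],[50,0]]
[[3,4],[19,0],[46,5],[47,11],[50,0]]
[[3,10],[15,4],[19,0],[46,5],[47,11],[50,0]]
[[3,10],[15,4],[19,0],[46,5],[47,11],[50,0]]
[[3,10],[15,4],[19,0],[27,14],[31,0],[46,5],[47,11],[50,0]]
[[2,9],[3,10],[15,4],[19,0],[27,14],[31,0],[46,5],[47,11],[50,0]]
[[2,9],[3,10],[15,4],[19,0],[27,14],[31,0],[40,18],[47,11],[50,0]]
[[2,9],[3,10],[13,11],[16,4],[19,0],[27,14],[31,0],[40,18],[47,11],[50,0]]
[[2,9],[3,10],[13,11],[16,4],[19,0],[27,14],[31,0],[40,18],[47,11],[50,0]]
[[2,9],[3,10],[13,11],[16,4],[19,0],[22,18],[31,0],[40,18],[47,11],[50,0]]
[[2,9],[3,10],[13,11],[16,4],[19,0],[22,18],[31,0],[40,18],[47,11],[50,0]]
[[2,9],[3,10],[13,11],[16,5],[22,18],[31,0],[40,18],[47,11],[50,0]]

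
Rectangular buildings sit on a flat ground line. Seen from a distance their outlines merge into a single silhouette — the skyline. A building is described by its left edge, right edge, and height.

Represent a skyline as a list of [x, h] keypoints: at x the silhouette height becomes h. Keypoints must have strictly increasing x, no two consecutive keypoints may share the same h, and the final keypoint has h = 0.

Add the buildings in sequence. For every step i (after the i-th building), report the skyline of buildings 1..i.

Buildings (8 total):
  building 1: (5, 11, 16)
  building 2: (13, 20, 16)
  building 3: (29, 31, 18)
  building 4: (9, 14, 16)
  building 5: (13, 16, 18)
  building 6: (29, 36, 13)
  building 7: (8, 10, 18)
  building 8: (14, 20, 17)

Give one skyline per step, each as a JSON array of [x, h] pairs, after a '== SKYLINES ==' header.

== SKYLINES ==
[[5,16],[11,0]]
[[5,16],[11,0],[13,16],[20,0]]
[[5,16],[11,0],[13,16],[20,0],[29,18],[31,0]]
[[5,16],[20,0],[29,18],[31,0]]
[[5,16],[13,18],[16,16],[20,0],[29,18],[31,0]]
[[5,16],[13,18],[16,16],[20,0],[29,18],[31,13],[36,0]]
[[5,16],[8,18],[10,16],[13,18],[16,16],[20,0],[29,18],[31,13],[36,0]]
[[5,16],[8,18],[10,16],[13,18],[16,17],[20,0],[29,18],[31,13],[36,0]]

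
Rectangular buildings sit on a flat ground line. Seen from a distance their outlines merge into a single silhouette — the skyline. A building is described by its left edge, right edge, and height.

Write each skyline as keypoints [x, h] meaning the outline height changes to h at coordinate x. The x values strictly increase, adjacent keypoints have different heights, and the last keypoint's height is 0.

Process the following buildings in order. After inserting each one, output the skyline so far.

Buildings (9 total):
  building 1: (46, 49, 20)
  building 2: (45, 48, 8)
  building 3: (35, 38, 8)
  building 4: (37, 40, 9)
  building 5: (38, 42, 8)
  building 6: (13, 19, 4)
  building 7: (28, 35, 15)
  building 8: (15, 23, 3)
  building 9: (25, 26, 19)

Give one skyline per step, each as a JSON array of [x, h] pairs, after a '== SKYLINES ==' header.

== SKYLINES ==
[[46,20],[49,0]]
[[45,8],[46,20],[49,0]]
[[35,8],[38,0],[45,8],[46,20],[49,0]]
[[35,8],[37,9],[40,0],[45,8],[46,20],[49,0]]
[[35,8],[37,9],[40,8],[42,0],[45,8],[46,20],[49,0]]
[[13,4],[19,0],[35,8],[37,9],[40,8],[42,0],[45,8],[46,20],[49,0]]
[[13,4],[19,0],[28,15],[35,8],[37,9],[40,8],[42,0],[45,8],[46,20],[49,0]]
[[13,4],[19,3],[23,0],[28,15],[35,8],[37,9],[40,8],[42,0],[45,8],[46,20],[49,0]]
[[13,4],[19,3],[23,0],[25,19],[26,0],[28,15],[35,8],[37,9],[40,8],[42,0],[45,8],[46,20],[49,0]]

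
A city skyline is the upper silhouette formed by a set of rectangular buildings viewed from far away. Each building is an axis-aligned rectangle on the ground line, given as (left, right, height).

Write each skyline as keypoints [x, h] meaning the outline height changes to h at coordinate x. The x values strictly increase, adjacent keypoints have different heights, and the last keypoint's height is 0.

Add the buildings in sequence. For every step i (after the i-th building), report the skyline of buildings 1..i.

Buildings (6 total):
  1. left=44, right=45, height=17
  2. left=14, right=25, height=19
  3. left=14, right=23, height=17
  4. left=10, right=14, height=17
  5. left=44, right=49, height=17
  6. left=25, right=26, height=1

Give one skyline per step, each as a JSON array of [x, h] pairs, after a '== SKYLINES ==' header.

== SKYLINES ==
[[44,17],[45,0]]
[[14,19],[25,0],[44,17],[45,0]]
[[14,19],[25,0],[44,17],[45,0]]
[[10,17],[14,19],[25,0],[44,17],[45,0]]
[[10,17],[14,19],[25,0],[44,17],[49,0]]
[[10,17],[14,19],[25,1],[26,0],[44,17],[49,0]]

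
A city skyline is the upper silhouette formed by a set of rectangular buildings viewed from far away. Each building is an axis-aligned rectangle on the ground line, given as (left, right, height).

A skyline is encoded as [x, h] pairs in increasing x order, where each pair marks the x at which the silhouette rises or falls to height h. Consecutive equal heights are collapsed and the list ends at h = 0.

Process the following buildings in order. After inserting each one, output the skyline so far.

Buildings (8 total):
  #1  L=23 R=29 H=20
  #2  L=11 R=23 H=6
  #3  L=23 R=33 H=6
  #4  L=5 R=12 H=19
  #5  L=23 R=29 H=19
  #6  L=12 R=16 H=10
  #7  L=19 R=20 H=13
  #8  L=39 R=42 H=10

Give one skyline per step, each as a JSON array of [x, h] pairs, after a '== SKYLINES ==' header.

== SKYLINES ==
[[23,20],[29,0]]
[[11,6],[23,20],[29,0]]
[[11,6],[23,20],[29,6],[33,0]]
[[5,19],[12,6],[23,20],[29,6],[33,0]]
[[5,19],[12,6],[23,20],[29,6],[33,0]]
[[5,19],[12,10],[16,6],[23,20],[29,6],[33,0]]
[[5,19],[12,10],[16,6],[19,13],[20,6],[23,20],[29,6],[33,0]]
[[5,19],[12,10],[16,6],[19,13],[20,6],[23,20],[29,6],[33,0],[39,10],[42,0]]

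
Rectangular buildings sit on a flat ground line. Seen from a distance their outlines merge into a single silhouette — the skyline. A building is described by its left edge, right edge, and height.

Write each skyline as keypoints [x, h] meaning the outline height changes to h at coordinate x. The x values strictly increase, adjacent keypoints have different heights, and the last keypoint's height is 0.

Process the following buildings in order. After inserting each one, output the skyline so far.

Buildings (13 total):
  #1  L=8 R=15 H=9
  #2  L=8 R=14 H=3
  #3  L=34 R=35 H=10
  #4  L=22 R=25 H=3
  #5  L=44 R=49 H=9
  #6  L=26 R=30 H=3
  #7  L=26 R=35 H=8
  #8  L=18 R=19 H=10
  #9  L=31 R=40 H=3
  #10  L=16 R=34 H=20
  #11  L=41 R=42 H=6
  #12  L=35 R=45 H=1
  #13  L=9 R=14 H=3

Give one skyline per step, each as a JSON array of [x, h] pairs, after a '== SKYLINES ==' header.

== SKYLINES ==
[[8,9],[15,0]]
[[8,9],[15,0]]
[[8,9],[15,0],[34,10],[35,0]]
[[8,9],[15,0],[22,3],[25,0],[34,10],[35,0]]
[[8,9],[15,0],[22,3],[25,0],[34,10],[35,0],[44,9],[49,0]]
[[8,9],[15,0],[22,3],[25,0],[26,3],[30,0],[34,10],[35,0],[44,9],[49,0]]
[[8,9],[15,0],[22,3],[25,0],[26,8],[34,10],[35,0],[44,9],[49,0]]
[[8,9],[15,0],[18,10],[19,0],[22,3],[25,0],[26,8],[34,10],[35,0],[44,9],[49,0]]
[[8,9],[15,0],[18,10],[19,0],[22,3],[25,0],[26,8],[34,10],[35,3],[40,0],[44,9],[49,0]]
[[8,9],[15,0],[16,20],[34,10],[35,3],[40,0],[44,9],[49,0]]
[[8,9],[15,0],[16,20],[34,10],[35,3],[40,0],[41,6],[42,0],[44,9],[49,0]]
[[8,9],[15,0],[16,20],[34,10],[35,3],[40,1],[41,6],[42,1],[44,9],[49,0]]
[[8,9],[15,0],[16,20],[34,10],[35,3],[40,1],[41,6],[42,1],[44,9],[49,0]]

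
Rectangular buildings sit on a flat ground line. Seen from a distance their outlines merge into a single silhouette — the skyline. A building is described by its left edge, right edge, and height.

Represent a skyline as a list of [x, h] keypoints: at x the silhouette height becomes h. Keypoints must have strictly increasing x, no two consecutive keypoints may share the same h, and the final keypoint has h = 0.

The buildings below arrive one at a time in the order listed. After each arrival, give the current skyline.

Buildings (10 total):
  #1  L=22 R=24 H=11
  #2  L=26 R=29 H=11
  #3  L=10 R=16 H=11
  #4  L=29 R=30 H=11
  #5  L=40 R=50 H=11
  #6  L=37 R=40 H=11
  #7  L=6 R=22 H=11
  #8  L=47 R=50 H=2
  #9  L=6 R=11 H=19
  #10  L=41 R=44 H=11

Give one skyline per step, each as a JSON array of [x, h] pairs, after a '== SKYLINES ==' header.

== SKYLINES ==
[[22,11],[24,0]]
[[22,11],[24,0],[26,11],[29,0]]
[[10,11],[16,0],[22,11],[24,0],[26,11],[29,0]]
[[10,11],[16,0],[22,11],[24,0],[26,11],[30,0]]
[[10,11],[16,0],[22,11],[24,0],[26,11],[30,0],[40,11],[50,0]]
[[10,11],[16,0],[22,11],[24,0],[26,11],[30,0],[37,11],[50,0]]
[[6,11],[24,0],[26,11],[30,0],[37,11],[50,0]]
[[6,11],[24,0],[26,11],[30,0],[37,11],[50,0]]
[[6,19],[11,11],[24,0],[26,11],[30,0],[37,11],[50,0]]
[[6,19],[11,11],[24,0],[26,11],[30,0],[37,11],[50,0]]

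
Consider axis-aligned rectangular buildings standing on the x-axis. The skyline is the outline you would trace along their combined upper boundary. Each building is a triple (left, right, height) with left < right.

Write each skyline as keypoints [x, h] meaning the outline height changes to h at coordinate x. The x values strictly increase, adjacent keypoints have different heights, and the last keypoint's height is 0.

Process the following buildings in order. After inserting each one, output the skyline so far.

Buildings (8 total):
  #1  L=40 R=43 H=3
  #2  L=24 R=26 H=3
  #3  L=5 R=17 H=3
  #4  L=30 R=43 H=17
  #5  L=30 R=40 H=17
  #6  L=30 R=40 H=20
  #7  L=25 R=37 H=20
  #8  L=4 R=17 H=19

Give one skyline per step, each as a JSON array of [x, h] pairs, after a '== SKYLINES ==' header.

== SKYLINES ==
[[40,3],[43,0]]
[[24,3],[26,0],[40,3],[43,0]]
[[5,3],[17,0],[24,3],[26,0],[40,3],[43,0]]
[[5,3],[17,0],[24,3],[26,0],[30,17],[43,0]]
[[5,3],[17,0],[24,3],[26,0],[30,17],[43,0]]
[[5,3],[17,0],[24,3],[26,0],[30,20],[40,17],[43,0]]
[[5,3],[17,0],[24,3],[25,20],[40,17],[43,0]]
[[4,19],[17,0],[24,3],[25,20],[40,17],[43,0]]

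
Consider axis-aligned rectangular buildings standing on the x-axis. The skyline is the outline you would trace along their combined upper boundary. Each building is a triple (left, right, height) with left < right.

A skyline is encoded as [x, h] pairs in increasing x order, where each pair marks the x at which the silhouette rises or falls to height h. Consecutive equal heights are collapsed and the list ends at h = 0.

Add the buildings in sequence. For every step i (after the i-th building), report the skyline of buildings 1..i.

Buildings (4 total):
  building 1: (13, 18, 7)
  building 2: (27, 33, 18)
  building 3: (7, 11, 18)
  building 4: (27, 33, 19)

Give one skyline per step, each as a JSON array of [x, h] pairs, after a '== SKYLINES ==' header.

== SKYLINES ==
[[13,7],[18,0]]
[[13,7],[18,0],[27,18],[33,0]]
[[7,18],[11,0],[13,7],[18,0],[27,18],[33,0]]
[[7,18],[11,0],[13,7],[18,0],[27,19],[33,0]]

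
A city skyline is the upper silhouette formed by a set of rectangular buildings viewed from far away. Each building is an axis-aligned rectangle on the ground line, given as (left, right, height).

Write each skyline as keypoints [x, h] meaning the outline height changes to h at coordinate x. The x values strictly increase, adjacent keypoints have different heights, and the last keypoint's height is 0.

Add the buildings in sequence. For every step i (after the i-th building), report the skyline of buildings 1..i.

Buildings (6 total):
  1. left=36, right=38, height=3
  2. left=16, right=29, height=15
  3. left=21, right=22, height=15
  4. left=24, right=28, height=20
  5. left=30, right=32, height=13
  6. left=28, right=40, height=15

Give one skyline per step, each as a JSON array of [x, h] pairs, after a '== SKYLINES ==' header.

== SKYLINES ==
[[36,3],[38,0]]
[[16,15],[29,0],[36,3],[38,0]]
[[16,15],[29,0],[36,3],[38,0]]
[[16,15],[24,20],[28,15],[29,0],[36,3],[38,0]]
[[16,15],[24,20],[28,15],[29,0],[30,13],[32,0],[36,3],[38,0]]
[[16,15],[24,20],[28,15],[40,0]]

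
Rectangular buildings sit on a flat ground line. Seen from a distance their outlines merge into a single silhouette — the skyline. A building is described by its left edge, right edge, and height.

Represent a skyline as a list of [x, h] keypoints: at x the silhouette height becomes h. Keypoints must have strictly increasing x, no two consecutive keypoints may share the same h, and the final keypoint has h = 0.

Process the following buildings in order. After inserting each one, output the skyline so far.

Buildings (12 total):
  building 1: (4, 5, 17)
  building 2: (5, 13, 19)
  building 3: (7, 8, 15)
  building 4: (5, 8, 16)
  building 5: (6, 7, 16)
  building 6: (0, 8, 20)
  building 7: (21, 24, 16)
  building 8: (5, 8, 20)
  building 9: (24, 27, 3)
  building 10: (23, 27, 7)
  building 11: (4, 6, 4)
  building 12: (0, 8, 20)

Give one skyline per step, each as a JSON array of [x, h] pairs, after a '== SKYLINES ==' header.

== SKYLINES ==
[[4,17],[5,0]]
[[4,17],[5,19],[13,0]]
[[4,17],[5,19],[13,0]]
[[4,17],[5,19],[13,0]]
[[4,17],[5,19],[13,0]]
[[0,20],[8,19],[13,0]]
[[0,20],[8,19],[13,0],[21,16],[24,0]]
[[0,20],[8,19],[13,0],[21,16],[24,0]]
[[0,20],[8,19],[13,0],[21,16],[24,3],[27,0]]
[[0,20],[8,19],[13,0],[21,16],[24,7],[27,0]]
[[0,20],[8,19],[13,0],[21,16],[24,7],[27,0]]
[[0,20],[8,19],[13,0],[21,16],[24,7],[27,0]]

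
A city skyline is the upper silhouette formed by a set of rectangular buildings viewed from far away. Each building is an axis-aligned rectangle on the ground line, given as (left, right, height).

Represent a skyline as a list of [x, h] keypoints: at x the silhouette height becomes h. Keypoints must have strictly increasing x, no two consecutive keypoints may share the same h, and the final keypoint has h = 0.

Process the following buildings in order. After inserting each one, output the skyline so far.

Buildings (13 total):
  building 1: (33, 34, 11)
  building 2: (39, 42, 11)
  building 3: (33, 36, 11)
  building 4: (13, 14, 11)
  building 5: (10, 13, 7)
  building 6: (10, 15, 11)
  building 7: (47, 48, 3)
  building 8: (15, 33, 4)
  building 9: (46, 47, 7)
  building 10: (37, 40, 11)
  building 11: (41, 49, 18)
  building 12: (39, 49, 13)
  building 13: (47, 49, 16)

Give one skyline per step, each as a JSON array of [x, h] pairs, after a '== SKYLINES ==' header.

== SKYLINES ==
[[33,11],[34,0]]
[[33,11],[34,0],[39,11],[42,0]]
[[33,11],[36,0],[39,11],[42,0]]
[[13,11],[14,0],[33,11],[36,0],[39,11],[42,0]]
[[10,7],[13,11],[14,0],[33,11],[36,0],[39,11],[42,0]]
[[10,11],[15,0],[33,11],[36,0],[39,11],[42,0]]
[[10,11],[15,0],[33,11],[36,0],[39,11],[42,0],[47,3],[48,0]]
[[10,11],[15,4],[33,11],[36,0],[39,11],[42,0],[47,3],[48,0]]
[[10,11],[15,4],[33,11],[36,0],[39,11],[42,0],[46,7],[47,3],[48,0]]
[[10,11],[15,4],[33,11],[36,0],[37,11],[42,0],[46,7],[47,3],[48,0]]
[[10,11],[15,4],[33,11],[36,0],[37,11],[41,18],[49,0]]
[[10,11],[15,4],[33,11],[36,0],[37,11],[39,13],[41,18],[49,0]]
[[10,11],[15,4],[33,11],[36,0],[37,11],[39,13],[41,18],[49,0]]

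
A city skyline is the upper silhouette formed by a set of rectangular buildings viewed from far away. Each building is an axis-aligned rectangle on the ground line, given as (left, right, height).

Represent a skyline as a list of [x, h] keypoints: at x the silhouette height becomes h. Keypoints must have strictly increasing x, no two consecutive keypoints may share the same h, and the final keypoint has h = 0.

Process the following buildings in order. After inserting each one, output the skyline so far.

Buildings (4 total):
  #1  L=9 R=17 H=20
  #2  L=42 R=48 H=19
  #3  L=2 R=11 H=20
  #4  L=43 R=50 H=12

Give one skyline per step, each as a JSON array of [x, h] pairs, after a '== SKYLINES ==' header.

== SKYLINES ==
[[9,20],[17,0]]
[[9,20],[17,0],[42,19],[48,0]]
[[2,20],[17,0],[42,19],[48,0]]
[[2,20],[17,0],[42,19],[48,12],[50,0]]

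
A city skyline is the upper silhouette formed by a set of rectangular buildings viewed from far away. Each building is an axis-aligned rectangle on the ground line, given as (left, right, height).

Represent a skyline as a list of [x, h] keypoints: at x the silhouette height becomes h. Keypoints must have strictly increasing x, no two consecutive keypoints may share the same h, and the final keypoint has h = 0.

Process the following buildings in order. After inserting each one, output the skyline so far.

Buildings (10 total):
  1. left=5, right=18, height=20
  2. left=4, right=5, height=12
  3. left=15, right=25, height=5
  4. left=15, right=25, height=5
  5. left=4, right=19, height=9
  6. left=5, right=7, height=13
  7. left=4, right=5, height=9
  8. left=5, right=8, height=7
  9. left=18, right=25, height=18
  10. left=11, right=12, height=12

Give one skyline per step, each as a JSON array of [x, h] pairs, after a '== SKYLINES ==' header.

== SKYLINES ==
[[5,20],[18,0]]
[[4,12],[5,20],[18,0]]
[[4,12],[5,20],[18,5],[25,0]]
[[4,12],[5,20],[18,5],[25,0]]
[[4,12],[5,20],[18,9],[19,5],[25,0]]
[[4,12],[5,20],[18,9],[19,5],[25,0]]
[[4,12],[5,20],[18,9],[19,5],[25,0]]
[[4,12],[5,20],[18,9],[19,5],[25,0]]
[[4,12],[5,20],[18,18],[25,0]]
[[4,12],[5,20],[18,18],[25,0]]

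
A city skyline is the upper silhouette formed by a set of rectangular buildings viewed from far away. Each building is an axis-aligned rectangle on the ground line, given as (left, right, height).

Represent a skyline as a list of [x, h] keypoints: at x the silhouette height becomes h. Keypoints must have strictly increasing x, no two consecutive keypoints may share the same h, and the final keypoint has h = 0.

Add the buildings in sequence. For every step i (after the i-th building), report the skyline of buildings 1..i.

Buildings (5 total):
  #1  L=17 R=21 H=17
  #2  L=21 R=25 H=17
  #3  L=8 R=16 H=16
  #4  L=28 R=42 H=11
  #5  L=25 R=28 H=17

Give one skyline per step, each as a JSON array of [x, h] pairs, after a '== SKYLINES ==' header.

== SKYLINES ==
[[17,17],[21,0]]
[[17,17],[25,0]]
[[8,16],[16,0],[17,17],[25,0]]
[[8,16],[16,0],[17,17],[25,0],[28,11],[42,0]]
[[8,16],[16,0],[17,17],[28,11],[42,0]]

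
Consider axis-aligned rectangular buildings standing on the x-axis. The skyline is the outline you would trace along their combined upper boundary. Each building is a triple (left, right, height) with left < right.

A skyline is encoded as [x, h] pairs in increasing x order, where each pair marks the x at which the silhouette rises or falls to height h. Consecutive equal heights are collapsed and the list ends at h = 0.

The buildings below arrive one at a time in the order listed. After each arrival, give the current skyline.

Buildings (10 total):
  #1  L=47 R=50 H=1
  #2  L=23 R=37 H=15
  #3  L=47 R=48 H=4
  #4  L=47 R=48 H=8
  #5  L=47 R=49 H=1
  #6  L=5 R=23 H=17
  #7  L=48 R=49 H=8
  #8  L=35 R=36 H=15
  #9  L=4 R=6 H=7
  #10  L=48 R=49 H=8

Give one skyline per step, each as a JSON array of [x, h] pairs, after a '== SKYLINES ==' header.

== SKYLINES ==
[[47,1],[50,0]]
[[23,15],[37,0],[47,1],[50,0]]
[[23,15],[37,0],[47,4],[48,1],[50,0]]
[[23,15],[37,0],[47,8],[48,1],[50,0]]
[[23,15],[37,0],[47,8],[48,1],[50,0]]
[[5,17],[23,15],[37,0],[47,8],[48,1],[50,0]]
[[5,17],[23,15],[37,0],[47,8],[49,1],[50,0]]
[[5,17],[23,15],[37,0],[47,8],[49,1],[50,0]]
[[4,7],[5,17],[23,15],[37,0],[47,8],[49,1],[50,0]]
[[4,7],[5,17],[23,15],[37,0],[47,8],[49,1],[50,0]]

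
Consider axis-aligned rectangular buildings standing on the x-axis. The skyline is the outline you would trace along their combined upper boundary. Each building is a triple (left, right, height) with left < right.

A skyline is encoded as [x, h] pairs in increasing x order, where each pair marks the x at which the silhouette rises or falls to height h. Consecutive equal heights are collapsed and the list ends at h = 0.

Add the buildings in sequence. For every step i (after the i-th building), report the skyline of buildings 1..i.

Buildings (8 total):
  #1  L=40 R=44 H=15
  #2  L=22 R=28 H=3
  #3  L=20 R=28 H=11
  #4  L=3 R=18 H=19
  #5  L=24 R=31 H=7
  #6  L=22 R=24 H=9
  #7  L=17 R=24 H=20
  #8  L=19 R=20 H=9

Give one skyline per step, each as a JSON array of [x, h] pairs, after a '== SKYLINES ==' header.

== SKYLINES ==
[[40,15],[44,0]]
[[22,3],[28,0],[40,15],[44,0]]
[[20,11],[28,0],[40,15],[44,0]]
[[3,19],[18,0],[20,11],[28,0],[40,15],[44,0]]
[[3,19],[18,0],[20,11],[28,7],[31,0],[40,15],[44,0]]
[[3,19],[18,0],[20,11],[28,7],[31,0],[40,15],[44,0]]
[[3,19],[17,20],[24,11],[28,7],[31,0],[40,15],[44,0]]
[[3,19],[17,20],[24,11],[28,7],[31,0],[40,15],[44,0]]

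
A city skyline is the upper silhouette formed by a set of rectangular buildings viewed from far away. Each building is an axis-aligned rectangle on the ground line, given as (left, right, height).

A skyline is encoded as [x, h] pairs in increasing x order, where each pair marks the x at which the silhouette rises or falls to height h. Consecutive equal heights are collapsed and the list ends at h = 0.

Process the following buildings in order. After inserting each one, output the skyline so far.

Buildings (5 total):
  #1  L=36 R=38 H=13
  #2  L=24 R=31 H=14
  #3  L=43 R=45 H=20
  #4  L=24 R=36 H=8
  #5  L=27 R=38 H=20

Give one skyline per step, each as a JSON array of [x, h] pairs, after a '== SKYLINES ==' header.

== SKYLINES ==
[[36,13],[38,0]]
[[24,14],[31,0],[36,13],[38,0]]
[[24,14],[31,0],[36,13],[38,0],[43,20],[45,0]]
[[24,14],[31,8],[36,13],[38,0],[43,20],[45,0]]
[[24,14],[27,20],[38,0],[43,20],[45,0]]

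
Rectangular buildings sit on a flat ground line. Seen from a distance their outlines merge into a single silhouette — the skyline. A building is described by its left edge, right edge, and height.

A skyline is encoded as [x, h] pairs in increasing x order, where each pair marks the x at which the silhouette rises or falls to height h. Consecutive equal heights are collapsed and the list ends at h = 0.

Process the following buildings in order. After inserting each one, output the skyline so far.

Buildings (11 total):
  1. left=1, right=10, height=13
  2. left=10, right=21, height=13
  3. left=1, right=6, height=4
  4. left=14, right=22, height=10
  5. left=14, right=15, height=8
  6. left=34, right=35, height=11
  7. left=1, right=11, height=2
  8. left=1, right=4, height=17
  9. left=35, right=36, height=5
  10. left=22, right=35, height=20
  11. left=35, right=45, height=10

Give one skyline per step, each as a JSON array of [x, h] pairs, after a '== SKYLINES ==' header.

== SKYLINES ==
[[1,13],[10,0]]
[[1,13],[21,0]]
[[1,13],[21,0]]
[[1,13],[21,10],[22,0]]
[[1,13],[21,10],[22,0]]
[[1,13],[21,10],[22,0],[34,11],[35,0]]
[[1,13],[21,10],[22,0],[34,11],[35,0]]
[[1,17],[4,13],[21,10],[22,0],[34,11],[35,0]]
[[1,17],[4,13],[21,10],[22,0],[34,11],[35,5],[36,0]]
[[1,17],[4,13],[21,10],[22,20],[35,5],[36,0]]
[[1,17],[4,13],[21,10],[22,20],[35,10],[45,0]]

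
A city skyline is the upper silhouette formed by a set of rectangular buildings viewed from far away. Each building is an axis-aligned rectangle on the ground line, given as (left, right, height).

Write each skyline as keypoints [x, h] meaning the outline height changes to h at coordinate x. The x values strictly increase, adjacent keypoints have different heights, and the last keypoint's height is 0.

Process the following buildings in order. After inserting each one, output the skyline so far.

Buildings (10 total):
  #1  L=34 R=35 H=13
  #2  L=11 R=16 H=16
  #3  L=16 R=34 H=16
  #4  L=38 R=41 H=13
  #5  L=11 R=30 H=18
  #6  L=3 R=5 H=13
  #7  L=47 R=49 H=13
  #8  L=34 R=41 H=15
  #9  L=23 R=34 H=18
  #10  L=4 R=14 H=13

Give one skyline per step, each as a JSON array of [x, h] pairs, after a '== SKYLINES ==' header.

== SKYLINES ==
[[34,13],[35,0]]
[[11,16],[16,0],[34,13],[35,0]]
[[11,16],[34,13],[35,0]]
[[11,16],[34,13],[35,0],[38,13],[41,0]]
[[11,18],[30,16],[34,13],[35,0],[38,13],[41,0]]
[[3,13],[5,0],[11,18],[30,16],[34,13],[35,0],[38,13],[41,0]]
[[3,13],[5,0],[11,18],[30,16],[34,13],[35,0],[38,13],[41,0],[47,13],[49,0]]
[[3,13],[5,0],[11,18],[30,16],[34,15],[41,0],[47,13],[49,0]]
[[3,13],[5,0],[11,18],[34,15],[41,0],[47,13],[49,0]]
[[3,13],[11,18],[34,15],[41,0],[47,13],[49,0]]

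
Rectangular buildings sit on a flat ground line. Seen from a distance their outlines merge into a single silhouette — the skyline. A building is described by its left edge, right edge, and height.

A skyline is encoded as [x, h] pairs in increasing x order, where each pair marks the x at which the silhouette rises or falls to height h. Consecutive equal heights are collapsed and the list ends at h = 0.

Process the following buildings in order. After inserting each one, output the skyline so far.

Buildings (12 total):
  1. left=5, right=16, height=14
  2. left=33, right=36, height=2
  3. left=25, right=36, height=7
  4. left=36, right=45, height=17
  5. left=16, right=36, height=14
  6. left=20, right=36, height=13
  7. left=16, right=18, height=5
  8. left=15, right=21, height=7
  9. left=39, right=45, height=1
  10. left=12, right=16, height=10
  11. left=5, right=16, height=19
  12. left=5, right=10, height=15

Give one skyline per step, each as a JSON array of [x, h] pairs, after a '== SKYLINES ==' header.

== SKYLINES ==
[[5,14],[16,0]]
[[5,14],[16,0],[33,2],[36,0]]
[[5,14],[16,0],[25,7],[36,0]]
[[5,14],[16,0],[25,7],[36,17],[45,0]]
[[5,14],[36,17],[45,0]]
[[5,14],[36,17],[45,0]]
[[5,14],[36,17],[45,0]]
[[5,14],[36,17],[45,0]]
[[5,14],[36,17],[45,0]]
[[5,14],[36,17],[45,0]]
[[5,19],[16,14],[36,17],[45,0]]
[[5,19],[16,14],[36,17],[45,0]]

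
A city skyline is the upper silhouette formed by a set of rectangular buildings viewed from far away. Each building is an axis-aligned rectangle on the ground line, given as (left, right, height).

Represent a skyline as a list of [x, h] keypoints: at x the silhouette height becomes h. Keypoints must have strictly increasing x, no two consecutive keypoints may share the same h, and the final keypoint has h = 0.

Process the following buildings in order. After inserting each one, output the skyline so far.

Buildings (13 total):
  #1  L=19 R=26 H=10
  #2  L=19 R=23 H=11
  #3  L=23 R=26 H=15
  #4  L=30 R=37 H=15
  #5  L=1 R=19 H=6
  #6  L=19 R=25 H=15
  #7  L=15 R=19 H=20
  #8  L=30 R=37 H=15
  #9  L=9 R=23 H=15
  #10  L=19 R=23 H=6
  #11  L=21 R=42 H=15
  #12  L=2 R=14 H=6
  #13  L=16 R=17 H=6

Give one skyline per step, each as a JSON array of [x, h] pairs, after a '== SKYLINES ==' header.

== SKYLINES ==
[[19,10],[26,0]]
[[19,11],[23,10],[26,0]]
[[19,11],[23,15],[26,0]]
[[19,11],[23,15],[26,0],[30,15],[37,0]]
[[1,6],[19,11],[23,15],[26,0],[30,15],[37,0]]
[[1,6],[19,15],[26,0],[30,15],[37,0]]
[[1,6],[15,20],[19,15],[26,0],[30,15],[37,0]]
[[1,6],[15,20],[19,15],[26,0],[30,15],[37,0]]
[[1,6],[9,15],[15,20],[19,15],[26,0],[30,15],[37,0]]
[[1,6],[9,15],[15,20],[19,15],[26,0],[30,15],[37,0]]
[[1,6],[9,15],[15,20],[19,15],[42,0]]
[[1,6],[9,15],[15,20],[19,15],[42,0]]
[[1,6],[9,15],[15,20],[19,15],[42,0]]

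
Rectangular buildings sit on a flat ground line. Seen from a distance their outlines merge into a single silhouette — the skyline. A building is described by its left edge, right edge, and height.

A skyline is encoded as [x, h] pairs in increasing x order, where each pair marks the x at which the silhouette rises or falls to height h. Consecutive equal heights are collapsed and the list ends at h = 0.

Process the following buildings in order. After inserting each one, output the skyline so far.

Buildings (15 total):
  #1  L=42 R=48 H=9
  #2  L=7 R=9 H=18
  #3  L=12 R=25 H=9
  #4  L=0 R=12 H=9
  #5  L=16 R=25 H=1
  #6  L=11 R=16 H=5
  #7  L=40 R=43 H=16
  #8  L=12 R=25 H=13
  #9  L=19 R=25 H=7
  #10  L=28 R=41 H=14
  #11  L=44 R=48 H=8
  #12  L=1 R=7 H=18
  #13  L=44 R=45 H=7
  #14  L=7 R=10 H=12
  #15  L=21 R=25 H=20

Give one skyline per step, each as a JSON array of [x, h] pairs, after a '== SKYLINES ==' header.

== SKYLINES ==
[[42,9],[48,0]]
[[7,18],[9,0],[42,9],[48,0]]
[[7,18],[9,0],[12,9],[25,0],[42,9],[48,0]]
[[0,9],[7,18],[9,9],[25,0],[42,9],[48,0]]
[[0,9],[7,18],[9,9],[25,0],[42,9],[48,0]]
[[0,9],[7,18],[9,9],[25,0],[42,9],[48,0]]
[[0,9],[7,18],[9,9],[25,0],[40,16],[43,9],[48,0]]
[[0,9],[7,18],[9,9],[12,13],[25,0],[40,16],[43,9],[48,0]]
[[0,9],[7,18],[9,9],[12,13],[25,0],[40,16],[43,9],[48,0]]
[[0,9],[7,18],[9,9],[12,13],[25,0],[28,14],[40,16],[43,9],[48,0]]
[[0,9],[7,18],[9,9],[12,13],[25,0],[28,14],[40,16],[43,9],[48,0]]
[[0,9],[1,18],[9,9],[12,13],[25,0],[28,14],[40,16],[43,9],[48,0]]
[[0,9],[1,18],[9,9],[12,13],[25,0],[28,14],[40,16],[43,9],[48,0]]
[[0,9],[1,18],[9,12],[10,9],[12,13],[25,0],[28,14],[40,16],[43,9],[48,0]]
[[0,9],[1,18],[9,12],[10,9],[12,13],[21,20],[25,0],[28,14],[40,16],[43,9],[48,0]]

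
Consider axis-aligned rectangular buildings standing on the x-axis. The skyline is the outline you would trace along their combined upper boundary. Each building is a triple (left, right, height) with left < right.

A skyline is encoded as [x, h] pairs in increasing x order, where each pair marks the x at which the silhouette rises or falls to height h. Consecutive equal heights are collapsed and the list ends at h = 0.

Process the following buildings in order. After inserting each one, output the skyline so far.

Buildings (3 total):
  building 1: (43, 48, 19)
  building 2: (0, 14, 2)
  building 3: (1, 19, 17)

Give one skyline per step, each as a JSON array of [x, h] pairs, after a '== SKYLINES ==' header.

== SKYLINES ==
[[43,19],[48,0]]
[[0,2],[14,0],[43,19],[48,0]]
[[0,2],[1,17],[19,0],[43,19],[48,0]]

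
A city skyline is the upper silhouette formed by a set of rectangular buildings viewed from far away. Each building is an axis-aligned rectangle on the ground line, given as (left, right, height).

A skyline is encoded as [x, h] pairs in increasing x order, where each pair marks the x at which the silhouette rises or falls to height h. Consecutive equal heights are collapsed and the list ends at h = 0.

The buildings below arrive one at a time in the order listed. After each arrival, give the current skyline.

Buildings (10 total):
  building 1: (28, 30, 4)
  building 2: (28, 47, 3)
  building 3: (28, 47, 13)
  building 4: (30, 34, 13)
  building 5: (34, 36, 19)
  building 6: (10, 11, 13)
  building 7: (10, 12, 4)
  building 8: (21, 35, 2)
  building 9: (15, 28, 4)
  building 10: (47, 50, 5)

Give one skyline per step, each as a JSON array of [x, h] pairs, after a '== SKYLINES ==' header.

== SKYLINES ==
[[28,4],[30,0]]
[[28,4],[30,3],[47,0]]
[[28,13],[47,0]]
[[28,13],[47,0]]
[[28,13],[34,19],[36,13],[47,0]]
[[10,13],[11,0],[28,13],[34,19],[36,13],[47,0]]
[[10,13],[11,4],[12,0],[28,13],[34,19],[36,13],[47,0]]
[[10,13],[11,4],[12,0],[21,2],[28,13],[34,19],[36,13],[47,0]]
[[10,13],[11,4],[12,0],[15,4],[28,13],[34,19],[36,13],[47,0]]
[[10,13],[11,4],[12,0],[15,4],[28,13],[34,19],[36,13],[47,5],[50,0]]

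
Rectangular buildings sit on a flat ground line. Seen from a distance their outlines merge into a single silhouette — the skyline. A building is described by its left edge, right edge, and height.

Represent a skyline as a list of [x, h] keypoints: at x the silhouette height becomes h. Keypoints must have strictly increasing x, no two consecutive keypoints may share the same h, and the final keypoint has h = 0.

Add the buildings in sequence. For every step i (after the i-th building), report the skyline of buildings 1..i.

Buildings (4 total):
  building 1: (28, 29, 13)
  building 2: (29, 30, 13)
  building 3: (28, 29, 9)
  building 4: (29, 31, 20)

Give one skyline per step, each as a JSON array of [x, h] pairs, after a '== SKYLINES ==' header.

== SKYLINES ==
[[28,13],[29,0]]
[[28,13],[30,0]]
[[28,13],[30,0]]
[[28,13],[29,20],[31,0]]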